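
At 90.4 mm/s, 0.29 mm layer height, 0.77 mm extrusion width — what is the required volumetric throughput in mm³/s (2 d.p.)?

A = 0.29 × 0.77, so 0.2233 mm².
Volumetric flow = 90.4 × 0.2233 = 20.19 mm³/s.

20.19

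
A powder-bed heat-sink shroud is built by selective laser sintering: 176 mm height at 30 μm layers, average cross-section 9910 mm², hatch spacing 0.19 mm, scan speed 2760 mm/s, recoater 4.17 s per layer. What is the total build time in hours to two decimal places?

37.59 hours

Number of layers: 176 / 0.03 → 5867 (rounded up).
Scan path per layer: 9910 / 0.19 → 52157.9 mm.
Laser time per layer: 52157.9 / 2760 → 18.8978 s.
Per-layer time: 18.8978 + 4.17 → 23.0678 s.
5867 layers × 23.0678 s/layer = 135338.7826 s, i.e. 37.59 hours.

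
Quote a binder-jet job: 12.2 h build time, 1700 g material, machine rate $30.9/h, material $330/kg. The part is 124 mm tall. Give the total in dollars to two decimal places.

Time charge = 30.9 × 12.2 = $376.98.
Material charge: 330 × 1700/1000 → $561.00.
Total = 376.98 + 561.00 = $937.98.

$937.98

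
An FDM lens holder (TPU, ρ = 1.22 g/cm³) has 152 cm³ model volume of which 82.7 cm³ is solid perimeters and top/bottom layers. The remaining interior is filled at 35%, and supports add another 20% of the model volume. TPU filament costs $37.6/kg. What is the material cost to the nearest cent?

Interior volume: 152 − 82.7 → 69.3 cm³.
Deposited infill = 0.35 × 69.3 = 24.255 cm³.
Support: 0.20 × 152 → 30.4 cm³.
Total printed volume = 82.7 + 24.255 + 30.4, so 137.355 cm³.
Mass: 137.355 × 1.22 → 167.5731 g.
At $37.6/kg: 167.5731/1000 × 37.6 = $6.30.

$6.30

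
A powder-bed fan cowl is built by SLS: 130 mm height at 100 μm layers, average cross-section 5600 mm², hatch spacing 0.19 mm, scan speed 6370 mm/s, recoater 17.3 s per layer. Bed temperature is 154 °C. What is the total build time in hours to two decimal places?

Layers = ⌈130/0.1⌉ = 1300.
Hatch length per layer: 5600 / 0.19 → 29473.7 mm.
Laser time per layer = 29473.7 / 6370, so 4.627 s.
Per-layer time = 4.627 + 17.3, so 21.927 s.
Build time = 1300 × 21.927 = 28505.1 s = 7.92 hours.

7.92 hours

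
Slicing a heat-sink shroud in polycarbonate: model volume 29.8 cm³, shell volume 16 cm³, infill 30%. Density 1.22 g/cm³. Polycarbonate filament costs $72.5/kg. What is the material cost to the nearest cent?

$1.78

Interior volume = 29.8 − 16, so 13.8 cm³.
Infill volume = 0.30 × 13.8 = 4.14 cm³.
Total extruded = 16 + 4.14 = 20.14 cm³.
Mass = 20.14 × 1.22, so 24.5708 g.
Cost = 24.5708 g / 1000 × $72.5/kg = $1.78.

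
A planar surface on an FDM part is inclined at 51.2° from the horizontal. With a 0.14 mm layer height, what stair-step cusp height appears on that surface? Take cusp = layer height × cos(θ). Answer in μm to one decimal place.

87.7 μm

Cusp = layer height × cos(51.2°) = 0.14 × 0.6266 = 0.087724 mm = 87.7 μm.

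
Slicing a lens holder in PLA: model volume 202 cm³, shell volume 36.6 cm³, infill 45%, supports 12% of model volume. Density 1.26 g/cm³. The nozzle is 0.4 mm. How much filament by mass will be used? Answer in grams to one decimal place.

Volume inside the shell = 202 − 36.6 = 165.4 cm³.
Infill volume = 0.45 × 165.4, so 74.43 cm³.
Support = 0.12 × 202 = 24.24 cm³.
Total extruded = 36.6 + 74.43 + 24.24, so 135.27 cm³.
Mass = 135.27 × 1.26, so 170.4402 g.

170.4 g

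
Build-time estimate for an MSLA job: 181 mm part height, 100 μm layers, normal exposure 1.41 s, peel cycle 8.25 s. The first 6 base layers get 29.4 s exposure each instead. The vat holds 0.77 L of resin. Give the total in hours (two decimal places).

Layer count = ceil(181 / 0.1) = 1810.
Base layers = 6 × (29.4 + 8.25) = 225.9 s.
Remaining layers: 1804 × (1.41 + 8.25) → 17426.64 s.
Sum: 225.9 + 17426.64 = 17652.54 s → 4.90 hours.

4.90 hours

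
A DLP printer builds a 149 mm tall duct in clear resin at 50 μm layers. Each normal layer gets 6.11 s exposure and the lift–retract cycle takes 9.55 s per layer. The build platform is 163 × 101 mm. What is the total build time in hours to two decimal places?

Layers = ⌈149/0.05⌉ = 2980.
Each layer takes = 6.11 + 9.55 = 15.66 s.
Total = 2980 × 15.66 = 46666.8 s = 12.96 hours.

12.96 hours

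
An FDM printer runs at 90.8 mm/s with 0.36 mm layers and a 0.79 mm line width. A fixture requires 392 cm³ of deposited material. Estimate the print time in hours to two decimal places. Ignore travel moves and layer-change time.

4.22 hours

Line area = 0.36 × 0.79 = 0.2844 mm².
Path length: 392000 mm³ / 0.2844 mm² → 1378340.4 mm.
Extrusion time: 1378340.4 / 90.8 → 15180 s.
Converting: 15180 s = 4.22 hours.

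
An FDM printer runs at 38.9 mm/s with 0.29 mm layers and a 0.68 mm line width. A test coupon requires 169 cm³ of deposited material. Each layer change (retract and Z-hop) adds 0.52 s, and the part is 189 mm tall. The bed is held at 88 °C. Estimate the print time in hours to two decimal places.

Bead cross-section: 0.29 × 0.68 → 0.1972 mm².
Total extruded path = 169000/0.1972 = 856998 mm.
Extrusion time = 856998 / 38.9, so 22030.8 s.
Layers = ⌈189/0.29⌉ = 652.
Non-print overhead = 652 × 0.52, so 339.04 s.
Altogether 22030.8 + 339.04 = 22369.84 s, i.e. 6.21 hours.

6.21 hours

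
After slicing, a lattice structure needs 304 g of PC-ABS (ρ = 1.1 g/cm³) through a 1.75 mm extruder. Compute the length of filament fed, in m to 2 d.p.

Extruded volume: 304/1.1 = 276.3636 cm³ (276363.6 mm³).
A = π r² = π × 0.875² = 2.4053 mm².
L = V/A = 276363.6/2.4053 = 114897.77 mm → 114.90 m.

114.90 m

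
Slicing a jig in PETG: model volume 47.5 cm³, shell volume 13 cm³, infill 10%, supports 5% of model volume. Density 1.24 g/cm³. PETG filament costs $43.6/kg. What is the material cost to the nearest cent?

Infill region = 47.5 − 13, so 34.5 cm³.
Deposited infill = 0.10 × 34.5 = 3.45 cm³.
Support = 0.05 × 47.5, so 2.375 cm³.
Total extruded = 13 + 3.45 + 2.375, so 18.825 cm³.
Mass = 18.825 × 1.24, so 23.343 g.
Cost = 23.343 g / 1000 × $43.6/kg = $1.02.

$1.02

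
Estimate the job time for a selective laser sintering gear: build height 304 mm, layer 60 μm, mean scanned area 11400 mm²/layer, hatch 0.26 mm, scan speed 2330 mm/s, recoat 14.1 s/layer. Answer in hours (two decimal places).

Number of layers: 304 / 0.06 → 5067 (rounded up).
Hatch length per layer = 11400 / 0.26, so 43846.2 mm.
Laser time per layer = 43846.2 / 2330, so 18.8181 s.
Time per layer = 18.8181 + 14.1 = 32.9181 s.
5067 layers × 32.9181 s/layer = 166796.0127 s, i.e. 46.33 hours.

46.33 hours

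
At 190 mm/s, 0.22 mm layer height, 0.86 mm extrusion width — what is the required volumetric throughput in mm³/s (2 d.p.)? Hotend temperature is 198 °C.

A = 0.22 × 0.86, so 0.1892 mm².
Volumetric flow = 190 × 0.1892 = 35.95 mm³/s.

35.95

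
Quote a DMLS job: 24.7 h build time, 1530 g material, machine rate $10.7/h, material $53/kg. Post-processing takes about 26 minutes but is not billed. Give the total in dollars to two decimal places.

Time charge: 10.7 × 24.7 → $264.29.
Material charge: 53 × 1530/1000 → $81.09.
Total = 264.29 + 81.09 = $345.38.

$345.38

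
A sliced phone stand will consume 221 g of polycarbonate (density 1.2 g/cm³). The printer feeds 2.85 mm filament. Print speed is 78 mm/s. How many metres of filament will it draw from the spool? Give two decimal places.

Volume = 221 g / 1.2 g·cm⁻³ = 184.1667 cm³ = 184166.7 mm³.
Filament cross-section = π × (2.85/2)² = 6.3794 mm².
L = V/A = 184166.7/6.3794 = 28868.97 mm → 28.87 m.

28.87 m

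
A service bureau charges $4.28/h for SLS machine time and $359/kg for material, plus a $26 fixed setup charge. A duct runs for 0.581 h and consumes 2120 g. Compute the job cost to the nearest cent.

Machine-time cost = 4.28 × 0.581, so $2.48668.
Material cost = 359 × 2120/1000 = $761.08.
Adding setup: 2.48668 + 761.08 + 26 → 789.56668 ≈ $789.57.

$789.57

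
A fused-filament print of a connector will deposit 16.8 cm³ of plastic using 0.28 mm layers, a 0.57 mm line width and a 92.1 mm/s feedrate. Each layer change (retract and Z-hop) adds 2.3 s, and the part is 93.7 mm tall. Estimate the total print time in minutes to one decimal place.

Bead cross-section: 0.28 × 0.57 → 0.1596 mm².
Toolpath length = 16.8 cm³ / 0.1596 mm² = 16800 / 0.1596 = 105263.2 mm.
Print-move time: 105263.2 / 92.1 → 1142.9 s.
Layers = ⌈93.7/0.28⌉ = 335.
Non-print overhead: 335 × 2.3 → 770.5 s.
Altogether 1142.9 + 770.5 = 1913.4 s, i.e. 31.9 minutes.

31.9 minutes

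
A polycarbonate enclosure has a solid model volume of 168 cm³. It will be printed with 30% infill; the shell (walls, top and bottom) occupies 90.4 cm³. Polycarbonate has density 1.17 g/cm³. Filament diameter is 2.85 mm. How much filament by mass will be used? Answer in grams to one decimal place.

133.0 g

Infill region: 168 − 90.4 → 77.6 cm³.
Deposited infill = 0.30 × 77.6 = 23.28 cm³.
Total printed volume = 90.4 + 23.28 = 113.68 cm³.
Mass = 113.68 × 1.17 = 133.0056 g.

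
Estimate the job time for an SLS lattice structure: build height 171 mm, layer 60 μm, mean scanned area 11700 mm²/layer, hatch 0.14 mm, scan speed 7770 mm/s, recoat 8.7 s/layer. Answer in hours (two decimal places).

Layer count = ceil(171 / 0.06) = 2850.
Hatch length per layer = 11700 / 0.14 = 83571.4 mm.
Scan time per layer: 83571.4 / 7770 → 10.7556 s.
Time per layer = 10.7556 + 8.7, so 19.4556 s.
Total: 2850 × 19.4556 s = 55448.46 s → 15.40 hours.

15.40 hours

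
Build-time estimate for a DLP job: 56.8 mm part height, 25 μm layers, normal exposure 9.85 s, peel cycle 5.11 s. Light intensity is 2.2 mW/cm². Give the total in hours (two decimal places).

9.44 hours

Layer count = ceil(56.8 / 0.025) = 2272.
Cycle time: 9.85 + 5.11 → 14.96 s.
Total = 2272 × 14.96 = 33989.12 s = 9.44 hours.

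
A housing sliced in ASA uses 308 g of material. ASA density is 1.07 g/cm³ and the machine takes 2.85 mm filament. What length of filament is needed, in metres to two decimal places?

45.12 m

Volume = 308 g / 1.07 g·cm⁻³ = 287.8505 cm³ = 287850.5 mm³.
Filament cross-section = π × (2.85/2)² = 6.3794 mm².
Length = 287850.5 / 6.3794 = 45121.88 mm = 45.12 m.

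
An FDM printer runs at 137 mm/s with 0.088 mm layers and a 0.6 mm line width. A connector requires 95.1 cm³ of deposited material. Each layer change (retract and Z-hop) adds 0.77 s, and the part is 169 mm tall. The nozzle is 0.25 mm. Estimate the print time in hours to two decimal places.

Extrusion cross-section = 0.088 × 0.6 = 0.0528 mm².
Toolpath length = 95.1 cm³ / 0.0528 mm² = 95100 / 0.0528 = 1801136.4 mm.
Extrusion time: 1801136.4 / 137 → 13147 s.
Layers = ⌈169/0.088⌉ = 1921.
Non-print overhead = 1921 × 0.77 = 1479.17 s.
Total = 13147 + 1479.17 = 14626.17 s = 4.06 hours.

4.06 hours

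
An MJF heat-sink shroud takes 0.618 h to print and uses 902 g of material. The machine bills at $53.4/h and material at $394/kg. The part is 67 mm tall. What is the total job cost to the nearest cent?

Machine-time cost: 53.4 × 0.618 → $33.0012.
Feedstock cost = 394 × 902/1000, so $355.388.
Job cost: 33.0012 + 355.388 = 388.3892 ≈ $388.39.

$388.39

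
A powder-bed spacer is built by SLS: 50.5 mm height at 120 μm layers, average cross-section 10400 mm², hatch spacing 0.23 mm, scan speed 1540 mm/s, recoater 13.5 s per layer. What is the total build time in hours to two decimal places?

5.01 hours

Layer count = ceil(50.5 / 0.12) = 421.
Per-layer scan distance: 10400 / 0.23 → 45217.4 mm.
Scan time per layer: 45217.4 / 1540 → 29.3619 s.
Time per layer: 29.3619 + 13.5 → 42.8619 s.
Build time = 421 × 42.8619 = 18044.8599 s = 5.01 hours.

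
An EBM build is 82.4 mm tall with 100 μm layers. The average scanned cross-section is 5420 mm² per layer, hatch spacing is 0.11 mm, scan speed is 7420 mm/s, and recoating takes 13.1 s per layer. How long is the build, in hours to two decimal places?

4.52 hours

Layers = ⌈82.4/0.1⌉ = 824.
Hatch length per layer = 5420 / 0.11, so 49272.7 mm.
Scan time per layer = 49272.7 / 7420, so 6.6405 s.
Per-layer time = 6.6405 + 13.1, so 19.7405 s.
Build time = 824 × 19.7405 = 16266.172 s = 4.52 hours.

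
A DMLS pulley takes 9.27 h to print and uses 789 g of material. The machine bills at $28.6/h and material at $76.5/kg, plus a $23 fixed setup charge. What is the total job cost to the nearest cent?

Machine-time cost: 28.6 × 9.27 → $265.122.
Material charge = 76.5 × 789/1000, so $60.3585.
Total = 265.122 + 60.3585 + 23 = 348.4805 ≈ $348.48.

$348.48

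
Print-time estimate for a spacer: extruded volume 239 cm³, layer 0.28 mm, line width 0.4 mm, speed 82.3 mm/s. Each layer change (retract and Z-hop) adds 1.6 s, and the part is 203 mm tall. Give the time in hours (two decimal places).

7.52 hours

Extrusion cross-section = 0.28 × 0.4 = 0.112 mm².
Total extruded path = 239000/0.112 = 2133928.6 mm.
Time extruding: 2133928.6 / 82.3 → 25928.7 s.
Layers = ⌈203/0.28⌉ = 725.
Z-hop total: 725 × 1.6 → 1160 s.
Altogether 25928.7 + 1160 = 27088.7 s, i.e. 7.52 hours.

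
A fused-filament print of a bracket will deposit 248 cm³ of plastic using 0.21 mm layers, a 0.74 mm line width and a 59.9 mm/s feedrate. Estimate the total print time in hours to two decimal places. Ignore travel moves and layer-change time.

7.40 hours

Bead cross-section = 0.21 × 0.74, so 0.1554 mm².
Toolpath length = 248 cm³ / 0.1554 mm² = 248000 / 0.1554 = 1595881.6 mm.
Time extruding = 1595881.6 / 59.9 = 26642.4 s.
26642.4 s = 7.40 hours.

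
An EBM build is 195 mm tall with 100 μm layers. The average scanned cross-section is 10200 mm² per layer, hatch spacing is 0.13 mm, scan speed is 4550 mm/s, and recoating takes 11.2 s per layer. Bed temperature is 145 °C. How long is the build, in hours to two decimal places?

15.41 hours

Layer count = ceil(195 / 0.1) = 1950.
Scan path per layer: 10200 / 0.13 → 78461.5 mm.
Scan time per layer = 78461.5 / 4550, so 17.2443 s.
Time per layer = 17.2443 + 11.2 = 28.4443 s.
Total: 1950 × 28.4443 s = 55466.385 s → 15.41 hours.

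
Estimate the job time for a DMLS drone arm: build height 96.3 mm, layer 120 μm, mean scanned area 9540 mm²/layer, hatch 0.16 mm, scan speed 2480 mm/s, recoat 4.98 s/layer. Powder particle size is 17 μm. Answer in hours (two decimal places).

6.47 hours

Number of layers: 96.3 / 0.12 → 803 (rounded up).
Scan path per layer = 9540 / 0.16 = 59625 mm.
Per-layer scan time = 59625 / 2480, so 24.0423 s.
Layer cycle: 24.0423 + 4.98 → 29.0223 s.
Build time = 803 × 29.0223 = 23304.9069 s = 6.47 hours.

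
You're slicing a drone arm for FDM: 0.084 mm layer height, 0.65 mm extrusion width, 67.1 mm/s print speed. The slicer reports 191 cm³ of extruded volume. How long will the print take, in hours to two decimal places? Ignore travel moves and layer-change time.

Extrusion cross-section = 0.084 × 0.65 = 0.0546 mm².
Total extruded path = 191000/0.0546 = 3498168.5 mm.
Time extruding = 3498168.5 / 67.1, so 52133.7 s.
52133.7 s = 14.48 hours.

14.48 hours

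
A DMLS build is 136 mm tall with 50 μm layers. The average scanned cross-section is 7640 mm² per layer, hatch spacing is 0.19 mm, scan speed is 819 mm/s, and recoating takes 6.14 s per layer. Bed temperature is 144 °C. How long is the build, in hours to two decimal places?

41.73 hours

Layer count = ceil(136 / 0.05) = 2720.
Hatch length per layer = 7640 / 0.19, so 40210.5 mm.
Scan time per layer = 40210.5 / 819 = 49.0971 s.
Per-layer time = 49.0971 + 6.14 = 55.2371 s.
Build time = 2720 × 55.2371 = 150244.912 s = 41.73 hours.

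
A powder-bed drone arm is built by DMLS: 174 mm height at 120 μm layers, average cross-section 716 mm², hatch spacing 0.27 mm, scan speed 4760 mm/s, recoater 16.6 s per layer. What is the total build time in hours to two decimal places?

Layers = ⌈174/0.12⌉ = 1450.
Per-layer scan distance: 716 / 0.27 → 2651.9 mm.
Per-layer scan time = 2651.9 / 4760 = 0.5571 s.
Per-layer time: 0.5571 + 16.6 → 17.1571 s.
Build time = 1450 × 17.1571 = 24877.795 s = 6.91 hours.

6.91 hours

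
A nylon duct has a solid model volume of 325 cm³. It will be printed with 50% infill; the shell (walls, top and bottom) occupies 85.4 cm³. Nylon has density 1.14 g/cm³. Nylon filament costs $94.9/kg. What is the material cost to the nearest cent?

Infill region = 325 − 85.4, so 239.6 cm³.
Infill volume = 0.50 × 239.6 = 119.8 cm³.
Deposited volume = 85.4 + 119.8 = 205.2 cm³.
Mass = 205.2 × 1.14 = 233.928 g.
Cost = 233.928 g / 1000 × $94.9/kg = $22.20.

$22.20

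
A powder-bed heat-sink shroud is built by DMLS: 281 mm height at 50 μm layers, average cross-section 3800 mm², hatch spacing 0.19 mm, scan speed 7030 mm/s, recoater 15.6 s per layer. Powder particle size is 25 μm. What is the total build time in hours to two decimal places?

Layer count = ceil(281 / 0.05) = 5620.
Scan path per layer = 3800 / 0.19 = 20000 mm.
Per-layer scan time = 20000 / 7030, so 2.845 s.
Per-layer time: 2.845 + 15.6 → 18.445 s.
Build time = 5620 × 18.445 = 103660.9 s = 28.79 hours.

28.79 hours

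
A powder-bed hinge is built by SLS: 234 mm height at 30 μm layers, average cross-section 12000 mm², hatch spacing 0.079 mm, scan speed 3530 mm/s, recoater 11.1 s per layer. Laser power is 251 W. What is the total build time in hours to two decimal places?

Number of layers: 234 / 0.03 → 7800 (rounded up).
Scan path per layer = 12000 / 0.079 = 151898.7 mm.
Laser time per layer = 151898.7 / 3530 = 43.0308 s.
Per-layer time = 43.0308 + 11.1 = 54.1308 s.
Total: 7800 × 54.1308 s = 422220.24 s → 117.28 hours.

117.28 hours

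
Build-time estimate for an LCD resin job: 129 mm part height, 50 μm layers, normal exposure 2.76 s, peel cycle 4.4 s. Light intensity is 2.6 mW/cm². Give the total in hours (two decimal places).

Layer count = ceil(129 / 0.05) = 2580.
Cycle time = 2.76 + 4.4, so 7.16 s.
Build time: 2580 × 7.16 s = 18472.8 s, i.e. 5.13 hours.

5.13 hours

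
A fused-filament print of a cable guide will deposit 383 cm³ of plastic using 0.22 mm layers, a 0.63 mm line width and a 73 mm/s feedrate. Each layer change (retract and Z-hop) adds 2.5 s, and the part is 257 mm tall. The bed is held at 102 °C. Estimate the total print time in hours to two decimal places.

Extrusion cross-section = 0.22 × 0.63 = 0.1386 mm².
Path length: 383000 mm³ / 0.1386 mm² → 2763347.8 mm.
Time extruding: 2763347.8 / 73 → 37854.1 s.
Number of layers: 257 / 0.22 → 1169 (rounded up).
Z-hop total = 1169 × 2.5 = 2922.5 s.
Total = 37854.1 + 2922.5 = 40776.6 s = 11.33 hours.

11.33 hours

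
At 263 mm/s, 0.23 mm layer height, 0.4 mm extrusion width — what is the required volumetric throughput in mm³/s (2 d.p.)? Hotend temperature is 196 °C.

24.20

Bead cross-section: 0.23 × 0.4 → 0.092 mm².
Q = v·A = 263 × 0.092 = 24.20 mm³/s.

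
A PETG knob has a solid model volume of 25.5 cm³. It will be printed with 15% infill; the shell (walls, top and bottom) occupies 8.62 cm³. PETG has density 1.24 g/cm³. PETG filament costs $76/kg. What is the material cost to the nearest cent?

$1.05

Infill region: 25.5 − 8.62 → 16.88 cm³.
Infill deposited: 0.15 × 16.88 → 2.532 cm³.
Deposited volume = 8.62 + 2.532 = 11.152 cm³.
Mass: 11.152 × 1.24 → 13.82848 g.
Cost = 13.82848 g / 1000 × $76/kg = $1.05.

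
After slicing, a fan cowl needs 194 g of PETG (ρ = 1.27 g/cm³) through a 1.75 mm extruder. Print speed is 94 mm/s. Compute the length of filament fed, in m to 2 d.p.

Extruded volume: 194/1.27 = 152.7559 cm³ (152755.9 mm³).
Filament cross-section = π × (1.75/2)² = 2.4053 mm².
Length = 152755.9 / 2.4053 = 63508.04 mm = 63.51 m.

63.51 m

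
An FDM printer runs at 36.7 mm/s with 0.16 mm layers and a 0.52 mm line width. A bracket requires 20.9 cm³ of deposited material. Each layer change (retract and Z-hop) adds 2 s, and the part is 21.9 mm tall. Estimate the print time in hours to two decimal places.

1.98 hours

Bead cross-section: 0.16 × 0.52 → 0.0832 mm².
Toolpath length = 20.9 cm³ / 0.0832 mm² = 20900 / 0.0832 = 251201.9 mm.
Extrusion time = 251201.9 / 36.7, so 6844.7 s.
Layer count = ceil(21.9 / 0.16) = 137.
Z-hop total = 137 × 2, so 274 s.
Altogether 6844.7 + 274 = 7118.7 s, i.e. 1.98 hours.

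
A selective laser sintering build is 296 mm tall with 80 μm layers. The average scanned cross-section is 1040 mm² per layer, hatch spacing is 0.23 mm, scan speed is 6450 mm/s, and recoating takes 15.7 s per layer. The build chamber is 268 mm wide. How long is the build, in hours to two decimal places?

Layers = ⌈296/0.08⌉ = 3700.
Hatch length per layer = 1040 / 0.23 = 4521.7 mm.
Laser time per layer = 4521.7 / 6450 = 0.701 s.
Per-layer time = 0.701 + 15.7, so 16.401 s.
Build time = 3700 × 16.401 = 60683.7 s = 16.86 hours.

16.86 hours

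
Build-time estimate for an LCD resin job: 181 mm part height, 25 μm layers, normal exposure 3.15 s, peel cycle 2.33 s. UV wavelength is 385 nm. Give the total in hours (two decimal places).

Number of layers: 181 / 0.025 → 7240 (rounded up).
Per-layer time = 3.15 + 2.33 = 5.48 s.
Build time: 7240 × 5.48 s = 39675.2 s, i.e. 11.02 hours.

11.02 hours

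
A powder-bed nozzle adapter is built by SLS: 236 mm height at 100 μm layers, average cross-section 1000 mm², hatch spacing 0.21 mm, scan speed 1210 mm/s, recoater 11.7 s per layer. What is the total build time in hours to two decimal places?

Number of layers: 236 / 0.1 → 2360 (rounded up).
Per-layer scan distance = 1000 / 0.21 = 4761.9 mm.
Scan time per layer = 4761.9 / 1210 = 3.9355 s.
Per-layer time = 3.9355 + 11.7 = 15.6355 s.
2360 layers × 15.6355 s/layer = 36899.78 s, i.e. 10.25 hours.

10.25 hours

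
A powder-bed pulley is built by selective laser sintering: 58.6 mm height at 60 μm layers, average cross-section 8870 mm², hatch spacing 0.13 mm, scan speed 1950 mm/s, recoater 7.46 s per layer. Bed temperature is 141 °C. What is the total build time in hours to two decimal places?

11.52 hours

Layer count = ceil(58.6 / 0.06) = 977.
Hatch length per layer = 8870 / 0.13 = 68230.8 mm.
Per-layer scan time = 68230.8 / 1950 = 34.9902 s.
Per-layer time = 34.9902 + 7.46, so 42.4502 s.
977 layers × 42.4502 s/layer = 41473.8454 s, i.e. 11.52 hours.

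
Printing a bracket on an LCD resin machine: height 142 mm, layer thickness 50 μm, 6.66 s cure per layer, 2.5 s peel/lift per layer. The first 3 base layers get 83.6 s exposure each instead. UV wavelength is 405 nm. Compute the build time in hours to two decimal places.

7.29 hours

Layer count = ceil(142 / 0.05) = 2840.
Burn-in layers = 3 × (83.6 + 2.5), so 258.3 s.
Remaining layers = 2837 × (6.66 + 2.5), so 25986.92 s.
Sum: 258.3 + 25986.92 = 26245.22 s → 7.29 hours.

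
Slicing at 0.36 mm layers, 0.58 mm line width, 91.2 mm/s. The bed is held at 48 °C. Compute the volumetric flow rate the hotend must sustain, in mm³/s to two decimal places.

19.04

A: 0.36 × 0.58 → 0.2088 mm².
Q = v·A = 91.2 × 0.2088 = 19.04 mm³/s.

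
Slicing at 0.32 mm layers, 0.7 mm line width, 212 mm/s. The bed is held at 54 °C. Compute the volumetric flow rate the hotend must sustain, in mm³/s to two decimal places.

47.49

Bead cross-section = 0.32 × 0.7, so 0.224 mm².
Volumetric flow = 212 × 0.224 = 47.49 mm³/s.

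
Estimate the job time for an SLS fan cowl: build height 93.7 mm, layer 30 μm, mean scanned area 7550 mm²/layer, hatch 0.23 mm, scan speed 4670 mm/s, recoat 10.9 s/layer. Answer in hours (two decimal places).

Layer count = ceil(93.7 / 0.03) = 3124.
Scan path per layer = 7550 / 0.23, so 32826.1 mm.
Scan time per layer = 32826.1 / 4670 = 7.0291 s.
Layer cycle = 7.0291 + 10.9, so 17.9291 s.
3124 layers × 17.9291 s/layer = 56010.5084 s, i.e. 15.56 hours.

15.56 hours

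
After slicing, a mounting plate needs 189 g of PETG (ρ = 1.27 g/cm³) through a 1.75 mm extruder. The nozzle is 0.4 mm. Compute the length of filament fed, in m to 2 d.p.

Extruded volume: 189/1.27 = 148.8189 cm³ (148818.9 mm³).
Filament cross-section = π × (1.75/2)² = 2.4053 mm².
Length = 148818.9 / 2.4053 = 61871.24 mm = 61.87 m.

61.87 m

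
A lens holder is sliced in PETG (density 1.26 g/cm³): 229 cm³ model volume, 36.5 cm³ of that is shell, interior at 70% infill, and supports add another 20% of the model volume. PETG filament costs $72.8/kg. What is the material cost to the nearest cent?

$19.91

Infill region: 229 − 36.5 → 192.5 cm³.
Infill volume = 0.70 × 192.5 = 134.75 cm³.
Support = 0.20 × 229 = 45.8 cm³.
Total printed volume = 36.5 + 134.75 + 45.8, so 217.05 cm³.
Mass = 217.05 × 1.26, so 273.483 g.
Cost = 273.483 g / 1000 × $72.8/kg = $19.91.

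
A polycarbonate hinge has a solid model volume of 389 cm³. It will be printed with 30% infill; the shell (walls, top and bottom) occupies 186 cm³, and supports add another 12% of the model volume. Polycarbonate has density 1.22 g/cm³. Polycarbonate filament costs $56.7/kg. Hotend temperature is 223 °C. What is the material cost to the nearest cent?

$20.31

Volume inside the shell = 389 − 186 = 203 cm³.
Deposited infill = 0.30 × 203 = 60.9 cm³.
Support = 0.12 × 389, so 46.68 cm³.
Deposited volume: 186 + 60.9 + 46.68 → 293.58 cm³.
Mass: 293.58 × 1.22 → 358.1676 g.
At $56.7/kg: 358.1676/1000 × 56.7 = $20.31.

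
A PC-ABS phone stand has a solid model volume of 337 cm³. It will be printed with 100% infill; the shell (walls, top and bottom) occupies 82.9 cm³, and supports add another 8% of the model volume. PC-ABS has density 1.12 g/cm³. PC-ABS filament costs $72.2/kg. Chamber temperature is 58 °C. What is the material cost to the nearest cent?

$29.43

Interior volume = 337 − 82.9 = 254.1 cm³.
Deposited infill = 1.00 × 254.1 = 254.1 cm³.
Support = 0.08 × 337, so 26.96 cm³.
Total printed volume: 82.9 + 254.1 + 26.96 → 363.96 cm³.
Mass = 363.96 × 1.12, so 407.6352 g.
At $72.2/kg: 407.6352/1000 × 72.2 = $29.43.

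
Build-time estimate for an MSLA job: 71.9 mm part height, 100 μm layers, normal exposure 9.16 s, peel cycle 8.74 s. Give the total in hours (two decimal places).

Layers = ⌈71.9/0.1⌉ = 719.
Per-layer time = 9.16 + 8.74, so 17.9 s.
Build time: 719 × 17.9 s = 12870.1 s, i.e. 3.58 hours.

3.58 hours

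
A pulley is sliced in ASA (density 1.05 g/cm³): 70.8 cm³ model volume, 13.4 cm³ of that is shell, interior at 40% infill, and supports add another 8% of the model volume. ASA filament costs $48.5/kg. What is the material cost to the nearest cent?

Infill region = 70.8 − 13.4 = 57.4 cm³.
Infill volume = 0.40 × 57.4 = 22.96 cm³.
Support: 0.08 × 70.8 → 5.664 cm³.
Deposited volume: 13.4 + 22.96 + 5.664 → 42.024 cm³.
Mass = 42.024 × 1.05 = 44.1252 g.
At $48.5/kg: 44.1252/1000 × 48.5 = $2.14.

$2.14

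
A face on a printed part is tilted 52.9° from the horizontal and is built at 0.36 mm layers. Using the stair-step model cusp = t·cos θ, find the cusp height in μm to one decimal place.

Cusp = layer height × cos(52.9°) = 0.36 × 0.6032 = 0.217152 mm = 217.2 μm.

217.2 μm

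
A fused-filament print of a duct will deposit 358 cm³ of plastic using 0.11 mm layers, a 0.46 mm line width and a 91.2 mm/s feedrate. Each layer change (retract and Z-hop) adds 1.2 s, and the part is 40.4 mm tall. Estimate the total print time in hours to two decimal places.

21.67 hours

Extrusion cross-section = 0.11 × 0.46, so 0.0506 mm².
Path length: 358000 mm³ / 0.0506 mm² → 7075098.8 mm.
Extrusion time = 7075098.8 / 91.2 = 77577.8 s.
Layers = ⌈40.4/0.11⌉ = 368.
Z-hop total = 368 × 1.2, so 441.6 s.
Total = 77577.8 + 441.6 = 78019.4 s = 21.67 hours.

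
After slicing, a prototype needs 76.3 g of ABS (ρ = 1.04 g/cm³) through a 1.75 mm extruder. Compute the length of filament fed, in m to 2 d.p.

30.50 m

Volume = 76.3 g / 1.04 g·cm⁻³ = 73.3654 cm³ = 73365.4 mm³.
A = π r² = π × 0.875² = 2.4053 mm².
L = V/A = 73365.4/2.4053 = 30501.56 mm → 30.50 m.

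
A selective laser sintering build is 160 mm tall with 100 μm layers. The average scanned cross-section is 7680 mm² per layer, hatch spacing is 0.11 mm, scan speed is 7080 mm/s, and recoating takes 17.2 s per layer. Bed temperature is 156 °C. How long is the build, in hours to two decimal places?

12.03 hours

Layer count = ceil(160 / 0.1) = 1600.
Per-layer scan distance: 7680 / 0.11 → 69818.2 mm.
Laser time per layer = 69818.2 / 7080, so 9.8613 s.
Layer cycle = 9.8613 + 17.2, so 27.0613 s.
Build time = 1600 × 27.0613 = 43298.08 s = 12.03 hours.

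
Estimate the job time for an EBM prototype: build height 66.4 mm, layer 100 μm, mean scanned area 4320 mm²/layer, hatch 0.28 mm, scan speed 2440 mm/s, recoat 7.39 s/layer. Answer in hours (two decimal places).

2.53 hours

Number of layers: 66.4 / 0.1 → 664 (rounded up).
Per-layer scan distance = 4320 / 0.28 = 15428.6 mm.
Per-layer scan time: 15428.6 / 2440 → 6.3232 s.
Time per layer = 6.3232 + 7.39 = 13.7132 s.
Build time = 664 × 13.7132 = 9105.5648 s = 2.53 hours.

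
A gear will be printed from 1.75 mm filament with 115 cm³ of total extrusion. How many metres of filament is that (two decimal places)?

Filament cross-section = π × (1.75/2)² = 2.4053 mm².
Length = 115 cm³ / 2.4053 mm² = 115000 / 2.4053 = 47811.08 mm = 47.81 m.

47.81 m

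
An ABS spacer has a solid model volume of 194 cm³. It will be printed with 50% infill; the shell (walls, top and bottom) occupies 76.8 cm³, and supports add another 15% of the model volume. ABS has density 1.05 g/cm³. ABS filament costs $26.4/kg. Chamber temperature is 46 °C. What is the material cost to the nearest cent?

$4.56

Volume inside the shell: 194 − 76.8 → 117.2 cm³.
Infill volume = 0.50 × 117.2, so 58.6 cm³.
Support: 0.15 × 194 → 29.1 cm³.
Total printed volume = 76.8 + 58.6 + 29.1 = 164.5 cm³.
Mass: 164.5 × 1.05 → 172.725 g.
Cost = 172.725 g / 1000 × $26.4/kg = $4.56.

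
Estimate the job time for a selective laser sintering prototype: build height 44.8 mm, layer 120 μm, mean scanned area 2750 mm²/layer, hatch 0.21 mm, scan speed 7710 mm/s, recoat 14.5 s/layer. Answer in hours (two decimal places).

Number of layers: 44.8 / 0.12 → 374 (rounded up).
Hatch length per layer: 2750 / 0.21 → 13095.2 mm.
Scan time per layer: 13095.2 / 7710 → 1.6985 s.
Time per layer = 1.6985 + 14.5, so 16.1985 s.
Total: 374 × 16.1985 s = 6058.239 s → 1.68 hours.

1.68 hours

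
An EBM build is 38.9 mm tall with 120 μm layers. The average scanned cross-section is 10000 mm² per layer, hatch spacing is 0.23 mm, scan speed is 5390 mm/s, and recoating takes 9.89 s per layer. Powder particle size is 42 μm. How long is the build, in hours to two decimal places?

1.62 hours

Layer count = ceil(38.9 / 0.12) = 325.
Hatch length per layer = 10000 / 0.23, so 43478.3 mm.
Scan time per layer = 43478.3 / 5390 = 8.0665 s.
Layer cycle = 8.0665 + 9.89 = 17.9565 s.
325 layers × 17.9565 s/layer = 5835.8625 s, i.e. 1.62 hours.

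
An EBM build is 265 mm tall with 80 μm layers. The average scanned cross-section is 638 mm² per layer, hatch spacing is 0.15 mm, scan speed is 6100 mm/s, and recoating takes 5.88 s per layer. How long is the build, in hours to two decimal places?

6.05 hours

Layer count = ceil(265 / 0.08) = 3313.
Scan path per layer = 638 / 0.15, so 4253.3 mm.
Scan time per layer: 4253.3 / 6100 → 0.6973 s.
Per-layer time = 0.6973 + 5.88, so 6.5773 s.
Build time = 3313 × 6.5773 = 21790.5949 s = 6.05 hours.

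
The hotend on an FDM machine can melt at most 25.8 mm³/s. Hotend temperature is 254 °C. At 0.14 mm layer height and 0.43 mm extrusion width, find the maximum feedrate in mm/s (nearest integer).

429 mm/s

Bead cross-section = 0.14 × 0.43 = 0.0602 mm².
Max speed = 25.8 / 0.0602 = 428.57 ≈ 429 mm/s.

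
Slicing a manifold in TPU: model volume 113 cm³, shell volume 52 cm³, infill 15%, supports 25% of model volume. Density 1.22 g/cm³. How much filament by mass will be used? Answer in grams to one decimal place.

109.1 g

Infill region = 113 − 52, so 61 cm³.
Deposited infill = 0.15 × 61, so 9.15 cm³.
Support: 0.25 × 113 → 28.25 cm³.
Total extruded = 52 + 9.15 + 28.25 = 89.4 cm³.
Mass = 89.4 × 1.22, so 109.068 g.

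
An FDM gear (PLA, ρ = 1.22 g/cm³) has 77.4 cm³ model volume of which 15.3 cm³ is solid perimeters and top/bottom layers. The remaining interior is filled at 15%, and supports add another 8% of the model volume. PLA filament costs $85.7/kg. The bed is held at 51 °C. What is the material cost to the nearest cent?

$3.22

Infill region = 77.4 − 15.3, so 62.1 cm³.
Deposited infill = 0.15 × 62.1 = 9.315 cm³.
Support = 0.08 × 77.4, so 6.192 cm³.
Total printed volume: 15.3 + 9.315 + 6.192 → 30.807 cm³.
Mass: 30.807 × 1.22 → 37.58454 g.
At $85.7/kg: 37.58454/1000 × 85.7 = $3.22.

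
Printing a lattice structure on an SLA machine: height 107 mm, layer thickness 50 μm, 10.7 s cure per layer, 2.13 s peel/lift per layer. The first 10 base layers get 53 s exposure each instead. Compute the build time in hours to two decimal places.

7.74 hours

Layer count = ceil(107 / 0.05) = 2140.
Bottom layers: 10 × (53 + 2.13) → 551.3 s.
Remaining layers = 2130 × (10.7 + 2.13) = 27327.9 s.
Sum: 551.3 + 27327.9 = 27879.2 s → 7.74 hours.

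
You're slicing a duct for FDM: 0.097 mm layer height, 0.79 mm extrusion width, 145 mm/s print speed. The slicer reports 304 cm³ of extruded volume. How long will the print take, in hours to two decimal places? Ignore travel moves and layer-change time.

Bead cross-section = 0.097 × 0.79 = 0.07663 mm².
Toolpath length = 304 cm³ / 0.07663 mm² = 304000 / 0.07663 = 3967114.7 mm.
Time extruding: 3967114.7 / 145 → 27359.4 s.
In the requested units: 27359.4 s = 7.60 hours.

7.60 hours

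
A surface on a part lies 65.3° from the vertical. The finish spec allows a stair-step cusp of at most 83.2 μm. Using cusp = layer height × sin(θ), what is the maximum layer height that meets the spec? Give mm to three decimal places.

Layer height = cusp / sin(65.3°) = 0.0832 / 0.9085 = 0.092 mm.

0.092 mm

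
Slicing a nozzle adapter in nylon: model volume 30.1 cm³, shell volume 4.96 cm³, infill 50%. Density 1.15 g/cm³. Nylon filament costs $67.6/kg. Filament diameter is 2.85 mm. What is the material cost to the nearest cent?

Interior volume: 30.1 − 4.96 → 25.14 cm³.
Deposited infill: 0.50 × 25.14 → 12.57 cm³.
Deposited volume = 4.96 + 12.57 = 17.53 cm³.
Mass = 17.53 × 1.15 = 20.1595 g.
At $67.6/kg: 20.1595/1000 × 67.6 = $1.36.

$1.36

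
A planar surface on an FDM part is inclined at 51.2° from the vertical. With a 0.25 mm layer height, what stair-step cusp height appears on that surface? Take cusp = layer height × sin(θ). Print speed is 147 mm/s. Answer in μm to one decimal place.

h_c = t·sin θ = 0.25 × 0.7793 = 0.194825 mm (194.8 μm).

194.8 μm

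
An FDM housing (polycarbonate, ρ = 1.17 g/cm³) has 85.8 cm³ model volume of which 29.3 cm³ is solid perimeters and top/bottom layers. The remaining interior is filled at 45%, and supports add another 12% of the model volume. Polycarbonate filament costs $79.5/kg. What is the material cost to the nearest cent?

$6.05

Infill region = 85.8 − 29.3 = 56.5 cm³.
Infill deposited = 0.45 × 56.5, so 25.425 cm³.
Support = 0.12 × 85.8 = 10.296 cm³.
Deposited volume = 29.3 + 25.425 + 10.296, so 65.021 cm³.
Mass = 65.021 × 1.17 = 76.07457 g.
Cost = 76.07457 g / 1000 × $79.5/kg = $6.05.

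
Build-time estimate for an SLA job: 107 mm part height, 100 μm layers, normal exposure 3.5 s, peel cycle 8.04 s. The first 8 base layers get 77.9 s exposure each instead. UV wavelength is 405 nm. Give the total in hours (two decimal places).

Layers = ⌈107/0.1⌉ = 1070.
Base layers = 8 × (77.9 + 8.04) = 687.52 s.
Regular layers = 1062 × (3.5 + 8.04) = 12255.48 s.
Sum: 687.52 + 12255.48 = 12943 s → 3.60 hours.

3.60 hours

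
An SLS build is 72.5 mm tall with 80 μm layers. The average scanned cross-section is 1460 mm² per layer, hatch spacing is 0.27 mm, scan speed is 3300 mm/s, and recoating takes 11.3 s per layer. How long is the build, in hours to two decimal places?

Layers = ⌈72.5/0.08⌉ = 907.
Per-layer scan distance = 1460 / 0.27, so 5407.4 mm.
Scan time per layer = 5407.4 / 3300, so 1.6386 s.
Time per layer = 1.6386 + 11.3 = 12.9386 s.
Build time = 907 × 12.9386 = 11735.3102 s = 3.26 hours.

3.26 hours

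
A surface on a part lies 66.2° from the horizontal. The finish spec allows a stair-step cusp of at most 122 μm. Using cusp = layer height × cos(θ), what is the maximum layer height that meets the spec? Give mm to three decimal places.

cos(66.2°) = 0.4035; t_max = 0.122/0.4035 = 0.302 mm.

0.302 mm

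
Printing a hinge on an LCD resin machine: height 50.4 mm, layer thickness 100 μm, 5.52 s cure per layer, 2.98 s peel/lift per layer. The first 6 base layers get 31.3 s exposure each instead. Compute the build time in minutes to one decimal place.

Number of layers: 50.4 / 0.1 → 504 (rounded up).
Bottom layers = 6 × (31.3 + 2.98) = 205.68 s.
Normal layers: 498 × (5.52 + 2.98) → 4233 s.
Total = 205.68 + 4233 = 4438.68 s = 74.0 minutes.

74.0 minutes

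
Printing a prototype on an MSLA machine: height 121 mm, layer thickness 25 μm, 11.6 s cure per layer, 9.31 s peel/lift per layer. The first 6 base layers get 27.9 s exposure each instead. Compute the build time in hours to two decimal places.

28.14 hours

Layer count = ceil(121 / 0.025) = 4840.
Bottom layers = 6 × (27.9 + 9.31), so 223.26 s.
Regular layers = 4834 × (11.6 + 9.31) = 101078.94 s.
Sum: 223.26 + 101078.94 = 101302.2 s → 28.14 hours.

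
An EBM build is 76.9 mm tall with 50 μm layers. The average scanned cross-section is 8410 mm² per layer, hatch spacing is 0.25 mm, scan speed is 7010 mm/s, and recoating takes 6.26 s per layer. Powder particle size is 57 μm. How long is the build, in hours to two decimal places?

Number of layers: 76.9 / 0.05 → 1538 (rounded up).
Hatch length per layer = 8410 / 0.25 = 33640 mm.
Per-layer scan time: 33640 / 7010 → 4.7989 s.
Time per layer = 4.7989 + 6.26, so 11.0589 s.
Total: 1538 × 11.0589 s = 17008.5882 s → 4.72 hours.

4.72 hours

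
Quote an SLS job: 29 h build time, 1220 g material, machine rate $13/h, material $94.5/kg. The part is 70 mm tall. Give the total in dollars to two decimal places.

$492.29

Machine cost = 13 × 29 = $377.00.
Material charge: 94.5 × 1220/1000 → $115.29.
Total = 377.00 + 115.29 = $492.29.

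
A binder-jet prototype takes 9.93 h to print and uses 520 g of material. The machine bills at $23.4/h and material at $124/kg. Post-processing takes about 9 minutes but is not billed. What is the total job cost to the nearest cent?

Machine cost: 23.4 × 9.93 → $232.362.
Material cost = 124 × 520/1000, so $64.48.
Total = 232.362 + 64.48 = 296.842 ≈ $296.84.

$296.84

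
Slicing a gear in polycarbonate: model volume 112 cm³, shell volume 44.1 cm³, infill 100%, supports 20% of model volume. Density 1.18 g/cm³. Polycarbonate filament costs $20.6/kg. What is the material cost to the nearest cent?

Infill region: 112 − 44.1 → 67.9 cm³.
Infill volume: 1.00 × 67.9 → 67.9 cm³.
Support = 0.20 × 112 = 22.4 cm³.
Total printed volume = 44.1 + 67.9 + 22.4, so 134.4 cm³.
Mass: 134.4 × 1.18 → 158.592 g.
At $20.6/kg: 158.592/1000 × 20.6 = $3.27.

$3.27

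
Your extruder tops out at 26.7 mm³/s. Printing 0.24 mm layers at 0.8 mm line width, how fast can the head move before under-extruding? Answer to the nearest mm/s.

Bead cross-section = 0.24 × 0.8, so 0.192 mm².
Max speed = 26.7 / 0.192 = 139.06 ≈ 139 mm/s.

139 mm/s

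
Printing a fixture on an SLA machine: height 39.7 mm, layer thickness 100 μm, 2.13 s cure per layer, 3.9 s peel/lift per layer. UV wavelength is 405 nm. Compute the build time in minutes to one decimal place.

39.9 minutes

Layer count = ceil(39.7 / 0.1) = 397.
Per-layer time = 2.13 + 3.9 = 6.03 s.
Total = 397 × 6.03 = 2393.91 s = 39.9 minutes.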